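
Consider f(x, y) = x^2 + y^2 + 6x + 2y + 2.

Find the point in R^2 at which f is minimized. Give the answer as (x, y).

f(x,y) separates as P(x) + Q(y) + 2, so its minimum is min P + min Q + 2.
P'(x) = 2x + 6 vanishes at x ∈ {-3}; Q'(y) = 2y + 2 vanishes at y ∈ {-1}.
Local minima of P (where P''>0): P(-3)=-9. Local minima of Q: Q(-1)=-1.
So the global minimum of f is P(-3) + Q(-1) + 2 = -9 − 1 + 2 = -8, attained at (-3, -1).

(-3, -1)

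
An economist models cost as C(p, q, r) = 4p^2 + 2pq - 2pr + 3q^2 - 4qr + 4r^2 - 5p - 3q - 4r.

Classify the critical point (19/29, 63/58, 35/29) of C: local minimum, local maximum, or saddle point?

The Hessian is constant: H = [[8, 2, -2], [2, 6, -4], [-2, -4, 8]].
Leading principal minors: Δ₁ = 8, Δ₂ = 44, Δ₃ = 232.
All leading minors are positive, so H is positive definite: a local minimum.

local minimum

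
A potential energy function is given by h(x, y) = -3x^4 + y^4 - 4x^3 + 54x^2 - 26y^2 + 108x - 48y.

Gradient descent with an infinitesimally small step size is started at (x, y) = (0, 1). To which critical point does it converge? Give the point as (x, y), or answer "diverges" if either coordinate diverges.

h is separable, so gradient descent decouples: x follows -∂h/∂x, y follows -∂h/∂y.
∂h/∂x = -12(x - 3)(x + 1)(x + 3); at x=0 this is 108, so x decreases.
∂h/∂y = 4(y - 4)(y + 1)(y + 3); at y=1 this is -96, so y increases.
x converges to its nearest critical value -1 (a local min of the x-part); y converges to 4. The iterate converges to (-1, 4).

(-1, 4)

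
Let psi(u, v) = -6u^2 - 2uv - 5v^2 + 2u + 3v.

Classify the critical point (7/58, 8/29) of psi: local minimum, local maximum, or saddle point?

The Hessian of psi is constant: H = [[-12, -2], [-2, -10]].
det(H) = (-12)·(-10) − (-2)² = 116.
det(H) > 0 and tr(H) = -22 < 0, so H is negative definite and the point is a local maximum.

local maximum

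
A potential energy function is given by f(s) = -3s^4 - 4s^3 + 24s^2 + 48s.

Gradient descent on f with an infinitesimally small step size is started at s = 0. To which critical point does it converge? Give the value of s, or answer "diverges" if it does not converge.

-1

f'(s) = -12(s - 2)(s + 1)(s + 2), so f'(0) = 48.
Gradient descent moves in the -f' direction, i.e. s is decreasing.
The nearest critical point in that direction is s = -1, where f'' = 36 > 0 (a local minimum). The iterate converges there.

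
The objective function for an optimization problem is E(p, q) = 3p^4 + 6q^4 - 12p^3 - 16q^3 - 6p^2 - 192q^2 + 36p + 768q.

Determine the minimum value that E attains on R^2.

E(p,q) separates as A(p) + B(q), so its minimum is min A + min B.
A'(p) = 12(p - 3)(p - 1)(p + 1) vanishes at p ∈ {-1, 1, 3}; B'(q) = 24(q - 4)(q - 2)(q + 4) vanishes at q ∈ {-4, 2, 4}.
Local minima of A (where A''>0): A(-1)=-27, A(3)=-27. Local minima of B: B(-4)=-3584, B(4)=512.
So the global minimum of E is A(-1) + B(-4) = -27 − 3584 = -3611, attained at (-1, -4).

-3611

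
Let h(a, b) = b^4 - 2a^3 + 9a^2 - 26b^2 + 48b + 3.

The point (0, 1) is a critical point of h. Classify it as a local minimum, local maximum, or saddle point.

saddle point

The mixed partial ∂²h/∂a∂b is 0, so the Hessian at any point is diag(h_aa, h_bb) = diag(6(-2a + 3), 4(3b^2 - 13)).
At (0, 1): H = diag(18, -40).
The eigenvalues have opposite signs, so H is indefinite: a saddle point.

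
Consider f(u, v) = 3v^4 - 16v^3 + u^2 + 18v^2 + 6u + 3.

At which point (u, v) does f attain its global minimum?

f(u,v) separates as P(u) + Q(v) + 3, so its minimum is min P + min Q + 3.
P'(u) = 2u + 6 vanishes at u ∈ {-3}; Q'(v) = 12v(v - 3)(v - 1) vanishes at v ∈ {0, 1, 3}.
Local minima of P (where P''>0): P(-3)=-9. Local minima of Q: Q(0)=0, Q(3)=-27.
So the global minimum of f is P(-3) + Q(3) + 3 = -9 − 27 + 3 = -33, attained at (-3, 3).

(-3, 3)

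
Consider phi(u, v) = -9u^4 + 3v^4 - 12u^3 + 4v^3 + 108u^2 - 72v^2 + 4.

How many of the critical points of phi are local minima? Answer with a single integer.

2

phi separates as a function of u plus a function of v, so ∇phi=0 decouples.
∂phi/∂u = -36u(u - 2)(u + 3) = 0 at u ∈ {-3, 0, 2}; ∂phi/∂v = 12v(v - 3)(v + 4) = 0 at v ∈ {-4, 0, 3}.
The Hessian is diagonal: diag(phi_uu, phi_vv). Second derivatives: phi_uu(-3)=-540, phi_uu(0)=216, phi_uu(2)=-360; phi_vv(-4)=336, phi_vv(0)=-144, phi_vv(3)=252.
Local minima occur where both diagonal entries positive: (0, -4), (0, 3). Count: 2.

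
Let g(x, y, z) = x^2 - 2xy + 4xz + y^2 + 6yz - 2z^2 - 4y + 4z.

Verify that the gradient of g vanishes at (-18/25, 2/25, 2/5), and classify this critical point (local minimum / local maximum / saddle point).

∇g = (2x - 2y + 4z, -2x + 2y + 6z - 4, 4x + 6y - 4z + 4); substituting (-18/25, 2/25, 2/5) gives ∇g = (0, 0, 0), so (-18/25, 2/25, 2/5) is indeed a critical point.
The Hessian is constant: H = [[2, -2, 4], [-2, 2, 6], [4, 6, -4]].
Leading principal minors: Δ₁ = 2, Δ₂ = 0, Δ₃ = -200.
The minors fit neither the all-positive nor the alternating-sign pattern, so H is indefinite: a saddle point.

saddle point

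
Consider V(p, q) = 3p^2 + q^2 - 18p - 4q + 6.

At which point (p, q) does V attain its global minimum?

V(p,q) separates as A(p) + B(q) + 6, so its minimum is min A + min B + 6.
A'(p) = 6p - 18 vanishes at p ∈ {3}; B'(q) = 2q - 4 vanishes at q ∈ {2}.
Local minima of A (where A''>0): A(3)=-27. Local minima of B: B(2)=-4.
So the global minimum of V is A(3) + B(2) + 6 = -27 − 4 + 6 = -25, attained at (3, 2).

(3, 2)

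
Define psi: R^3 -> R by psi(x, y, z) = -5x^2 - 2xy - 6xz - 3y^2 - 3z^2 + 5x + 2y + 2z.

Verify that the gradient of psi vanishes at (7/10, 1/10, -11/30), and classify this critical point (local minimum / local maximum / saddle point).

local maximum

∇psi = (-10x - 2y - 6z + 5, -2x - 6y + 2, -6x - 6z + 2); substituting (7/10, 1/10, -11/30) gives ∇psi = (0, 0, 0), so (7/10, 1/10, -11/30) is indeed a critical point.
The Hessian is constant: H = [[-10, -2, -6], [-2, -6, 0], [-6, 0, -6]].
Leading principal minors: Δ₁ = -10, Δ₂ = 56, Δ₃ = -120.
The minors alternate sign starting negative (−, +, −), so H is negative definite: a local maximum.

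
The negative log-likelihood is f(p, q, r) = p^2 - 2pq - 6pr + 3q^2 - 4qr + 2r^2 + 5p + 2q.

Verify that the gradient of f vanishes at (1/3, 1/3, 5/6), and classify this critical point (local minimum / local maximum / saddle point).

∇f = (2p - 2q - 6r + 5, -2p + 6q - 4r + 2, -6p - 4q + 4r); substituting (1/3, 1/3, 5/6) gives ∇f = (0, 0, 0), so (1/3, 1/3, 5/6) is indeed a critical point.
The Hessian is constant: H = [[2, -2, -6], [-2, 6, -4], [-6, -4, 4]].
Leading principal minors: Δ₁ = 2, Δ₂ = 8, Δ₃ = -312.
The minors fit neither the all-positive nor the alternating-sign pattern, so H is indefinite: a saddle point.

saddle point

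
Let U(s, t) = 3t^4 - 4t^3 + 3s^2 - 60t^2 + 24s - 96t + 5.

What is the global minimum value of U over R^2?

U(s,t) separates as P(s) + Q(t) + 5, so its minimum is min P + min Q + 5.
P'(s) = 6s + 24 vanishes at s ∈ {-4}; Q'(t) = 12(t - 4)(t + 1)(t + 2) vanishes at t ∈ {-2, -1, 4}.
Local minima of P (where P''>0): P(-4)=-48. Local minima of Q: Q(-2)=32, Q(4)=-832.
So the global minimum of U is P(-4) + Q(4) + 5 = -48 − 832 + 5 = -875, attained at (-4, 4).

-875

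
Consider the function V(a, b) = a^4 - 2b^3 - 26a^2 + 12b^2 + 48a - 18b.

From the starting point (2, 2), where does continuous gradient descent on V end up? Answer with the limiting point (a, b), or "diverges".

V is separable, so gradient descent decouples: a follows -∂V/∂a, b follows -∂V/∂b.
∂V/∂a = 4(a - 3)(a - 1)(a + 4); at a=2 this is -24, so a increases.
∂V/∂b = -6(b - 3)(b - 1); at b=2 this is 6, so b decreases.
a converges to its nearest critical value 3 (a local min of the a-part); b converges to 1. The iterate converges to (3, 1).

(3, 1)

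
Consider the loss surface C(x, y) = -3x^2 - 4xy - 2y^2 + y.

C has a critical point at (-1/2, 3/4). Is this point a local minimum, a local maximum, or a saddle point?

The Hessian of C is constant: H = [[-6, -4], [-4, -4]].
det(H) = (-6)·(-4) − (-4)² = 8.
det(H) > 0 and tr(H) = -10 < 0, so H is negative definite and the point is a local maximum.

local maximum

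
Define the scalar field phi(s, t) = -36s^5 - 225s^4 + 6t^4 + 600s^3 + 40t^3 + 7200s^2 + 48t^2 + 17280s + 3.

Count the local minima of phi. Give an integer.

4

phi separates as a function of s plus a function of t, so ∇phi=0 decouples.
∂phi/∂s = -180(s - 4)(s + 2)(s + 3)(s + 4) = 0 at s ∈ {-4, -3, -2, 4}; ∂phi/∂t = 24t(t + 1)(t + 4) = 0 at t ∈ {-4, -1, 0}.
The Hessian is diagonal: diag(phi_ss, phi_tt). Second derivatives: phi_ss(-4)=2880, phi_ss(-3)=-1260, phi_ss(-2)=2160, phi_ss(4)=-60480; phi_tt(-4)=288, phi_tt(-1)=-72, phi_tt(0)=96.
Local minima occur where both diagonal entries positive: (-4, -4), (-4, 0), (-2, -4), (-2, 0). Count: 4.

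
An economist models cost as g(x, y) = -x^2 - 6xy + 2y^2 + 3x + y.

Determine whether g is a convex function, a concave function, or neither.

neither

g is quadratic, so its Hessian is the constant matrix H = [[-2, -6], [-6, 4]].
det(H) = -44, tr(H) = 2.
det(H) < 0, so H is indefinite: neither convex nor concave.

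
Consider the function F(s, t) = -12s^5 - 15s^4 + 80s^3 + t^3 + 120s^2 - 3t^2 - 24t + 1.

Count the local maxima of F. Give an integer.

F separates as a function of s plus a function of t, so ∇F=0 decouples.
∂F/∂s = -60s(s - 2)(s + 1)(s + 2) = 0 at s ∈ {-2, -1, 0, 2}; ∂F/∂t = 3(t - 4)(t + 2) = 0 at t ∈ {-2, 4}.
The Hessian is diagonal: diag(F_ss, F_tt). Second derivatives: F_ss(-2)=480, F_ss(-1)=-180, F_ss(0)=240, F_ss(2)=-1440; F_tt(-2)=-18, F_tt(4)=18.
Local maxima occur where both diagonal entries negative: (-1, -2), (2, -2). Count: 2.

2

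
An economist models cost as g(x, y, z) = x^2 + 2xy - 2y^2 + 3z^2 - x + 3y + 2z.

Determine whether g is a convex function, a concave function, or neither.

g is quadratic, so its Hessian is the constant matrix H = [[2, 2, 0], [2, -4, 0], [0, 0, 6]].
Leading principal minors: 2, -12, -72.
Neither pattern holds ⇒ H is indefinite ⇒ neither convex nor concave.

neither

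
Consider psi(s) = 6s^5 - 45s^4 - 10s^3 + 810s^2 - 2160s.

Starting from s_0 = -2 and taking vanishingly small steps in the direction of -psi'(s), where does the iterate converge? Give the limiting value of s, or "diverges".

psi'(s) = 30(s - 4)(s - 3)(s - 2)(s + 3), so psi'(-2) = -3600.
Gradient descent moves in the -psi' direction, i.e. s is increasing.
The nearest critical point in that direction is s = 2, where psi'' = 300 > 0 (a local minimum). The iterate converges there.

2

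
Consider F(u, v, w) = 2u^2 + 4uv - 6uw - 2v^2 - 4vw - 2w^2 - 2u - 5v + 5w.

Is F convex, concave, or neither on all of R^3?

neither

F is quadratic, so its Hessian is the constant matrix H = [[4, 4, -6], [4, -4, -4], [-6, -4, -4]].
Leading principal minors: 4, -32, 400.
Neither pattern holds ⇒ H is indefinite ⇒ neither convex nor concave.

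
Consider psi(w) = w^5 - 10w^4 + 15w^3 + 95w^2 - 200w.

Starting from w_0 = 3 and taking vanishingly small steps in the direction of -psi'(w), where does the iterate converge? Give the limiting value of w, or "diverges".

1

psi'(w) = 5(w - 5)(w - 4)(w - 1)(w + 2), so psi'(3) = 100.
Gradient descent moves in the -psi' direction, i.e. w is decreasing.
The nearest critical point in that direction is w = 1, where psi'' = 180 > 0 (a local minimum). The iterate converges there.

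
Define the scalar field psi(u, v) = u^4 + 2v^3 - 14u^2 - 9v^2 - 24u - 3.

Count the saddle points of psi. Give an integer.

3

psi separates as a function of u plus a function of v, so ∇psi=0 decouples.
∂psi/∂u = 4(u - 3)(u + 1)(u + 2) = 0 at u ∈ {-2, -1, 3}; ∂psi/∂v = 6v(v - 3) = 0 at v ∈ {0, 3}.
The Hessian is diagonal: diag(psi_uu, psi_vv). Second derivatives: psi_uu(-2)=20, psi_uu(-1)=-16, psi_uu(3)=80; psi_vv(0)=-18, psi_vv(3)=18.
Saddle points occur where the two diagonal entries have opposite signs: (-2, 0), (-1, 3), (3, 0). Count: 3.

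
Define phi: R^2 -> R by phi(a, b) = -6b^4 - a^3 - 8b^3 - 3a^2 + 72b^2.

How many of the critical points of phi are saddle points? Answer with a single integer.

phi separates as a function of a plus a function of b, so ∇phi=0 decouples.
∂phi/∂a = -3a(a + 2) = 0 at a ∈ {-2, 0}; ∂phi/∂b = -24b(b - 2)(b + 3) = 0 at b ∈ {-3, 0, 2}.
The Hessian is diagonal: diag(phi_aa, phi_bb). Second derivatives: phi_aa(-2)=6, phi_aa(0)=-6; phi_bb(-3)=-360, phi_bb(0)=144, phi_bb(2)=-240.
Saddle points occur where the two diagonal entries have opposite signs: (-2, -3), (-2, 2), (0, 0). Count: 3.

3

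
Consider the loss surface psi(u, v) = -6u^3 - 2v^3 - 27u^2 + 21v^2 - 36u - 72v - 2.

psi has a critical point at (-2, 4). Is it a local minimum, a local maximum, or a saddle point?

saddle point

The mixed partial ∂²psi/∂u∂v is 0, so the Hessian at any point is diag(psi_uu, psi_vv) = diag(-18(2u + 3), 6(-2v + 7)).
At (-2, 4): H = diag(18, -6).
The eigenvalues have opposite signs, so H is indefinite: a saddle point.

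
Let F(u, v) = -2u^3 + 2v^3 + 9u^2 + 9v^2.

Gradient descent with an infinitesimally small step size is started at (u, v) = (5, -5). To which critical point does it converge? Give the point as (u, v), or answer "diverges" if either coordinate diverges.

F is separable, so gradient descent decouples: u follows -∂F/∂u, v follows -∂F/∂v.
∂F/∂u = -6u(u - 3); at u=5 this is -60, so u increases.
∂F/∂v = 6v(v + 3); at v=-5 this is 60, so v decreases.
The u-coordinate has no critical point in that direction and runs off to infinity.

diverges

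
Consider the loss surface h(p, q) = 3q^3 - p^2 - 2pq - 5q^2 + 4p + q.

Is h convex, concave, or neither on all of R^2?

neither

The term 3q^3 is cubic, so the Hessian is not constant.
∂²h/∂q² = 18q - 10, which takes both signs as q varies (negative for sufficiently negative q). A diagonal entry of the Hessian changing sign means the Hessian is neither positive- nor negative-semidefinite on all of R^2.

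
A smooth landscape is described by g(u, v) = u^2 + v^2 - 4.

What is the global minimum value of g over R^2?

-4

g(u,v) separates as P(u) + Q(v) − 4, so its minimum is min P + min Q − 4.
P'(u) = 2u vanishes at u ∈ {0}; Q'(v) = 2v vanishes at v ∈ {0}.
Local minima of P (where P''>0): P(0)=0. Local minima of Q: Q(0)=0.
So the global minimum of g is P(0) + Q(0) − 4 = 0 + 0 − 4 = -4, attained at (0, 0).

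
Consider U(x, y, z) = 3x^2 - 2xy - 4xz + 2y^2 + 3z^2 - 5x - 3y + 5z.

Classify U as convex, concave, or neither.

convex

U is quadratic, so its Hessian is the constant matrix H = [[6, -2, -4], [-2, 4, 0], [-4, 0, 6]].
Leading principal minors: 6, 20, 56.
All positive ⇒ H ≻ 0 ⇒ convex.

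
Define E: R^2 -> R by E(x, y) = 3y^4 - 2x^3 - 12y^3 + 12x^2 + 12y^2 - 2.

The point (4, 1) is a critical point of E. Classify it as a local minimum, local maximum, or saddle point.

local maximum

The mixed partial ∂²E/∂x∂y is 0, so the Hessian at any point is diag(E_xx, E_yy) = diag(12(-x + 2), 12(3y^2 - 6y + 2)).
At (4, 1): H = diag(-24, -12).
Both eigenvalues are negative, so H is negative definite: a local maximum.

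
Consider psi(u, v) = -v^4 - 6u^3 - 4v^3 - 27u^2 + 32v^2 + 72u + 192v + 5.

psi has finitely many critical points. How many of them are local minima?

psi separates as a function of u plus a function of v, so ∇psi=0 decouples.
∂psi/∂u = -18(u - 1)(u + 4) = 0 at u ∈ {-4, 1}; ∂psi/∂v = -4(v - 4)(v + 3)(v + 4) = 0 at v ∈ {-4, -3, 4}.
The Hessian is diagonal: diag(psi_uu, psi_vv). Second derivatives: psi_uu(-4)=90, psi_uu(1)=-90; psi_vv(-4)=-32, psi_vv(-3)=28, psi_vv(4)=-224.
Local minima occur where both diagonal entries positive: (-4, -3). Count: 1.

1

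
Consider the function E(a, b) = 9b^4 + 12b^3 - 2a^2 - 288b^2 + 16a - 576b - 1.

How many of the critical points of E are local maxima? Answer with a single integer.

1

E separates as a function of a plus a function of b, so ∇E=0 decouples.
∂E/∂a = -4(a - 4) = 0 at a ∈ {4}; ∂E/∂b = 36(b - 4)(b + 1)(b + 4) = 0 at b ∈ {-4, -1, 4}.
The Hessian is diagonal: diag(E_aa, E_bb). Second derivatives: E_aa(4)=-4; E_bb(-4)=864, E_bb(-1)=-540, E_bb(4)=1440.
Local maxima occur where both diagonal entries negative: (4, -1). Count: 1.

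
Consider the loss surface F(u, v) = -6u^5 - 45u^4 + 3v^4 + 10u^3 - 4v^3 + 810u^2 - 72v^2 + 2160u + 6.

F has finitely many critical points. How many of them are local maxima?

2

F separates as a function of u plus a function of v, so ∇F=0 decouples.
∂F/∂u = -30(u - 3)(u + 2)(u + 3)(u + 4) = 0 at u ∈ {-4, -3, -2, 3}; ∂F/∂v = 12v(v - 4)(v + 3) = 0 at v ∈ {-3, 0, 4}.
The Hessian is diagonal: diag(F_uu, F_vv). Second derivatives: F_uu(-4)=420, F_uu(-3)=-180, F_uu(-2)=300, F_uu(3)=-6300; F_vv(-3)=252, F_vv(0)=-144, F_vv(4)=336.
Local maxima occur where both diagonal entries negative: (-3, 0), (3, 0). Count: 2.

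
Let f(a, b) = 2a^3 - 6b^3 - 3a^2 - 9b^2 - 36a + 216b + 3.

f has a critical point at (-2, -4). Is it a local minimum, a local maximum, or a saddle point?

saddle point

The mixed partial ∂²f/∂a∂b is 0, so the Hessian at any point is diag(f_aa, f_bb) = diag(6(2a - 1), -18(2b + 1)).
At (-2, -4): H = diag(-30, 126).
The eigenvalues have opposite signs, so H is indefinite: a saddle point.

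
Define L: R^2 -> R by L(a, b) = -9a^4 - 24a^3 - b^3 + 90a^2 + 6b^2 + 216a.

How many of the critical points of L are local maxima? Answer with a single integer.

2

L separates as a function of a plus a function of b, so ∇L=0 decouples.
∂L/∂a = -36(a - 2)(a + 1)(a + 3) = 0 at a ∈ {-3, -1, 2}; ∂L/∂b = -3b(b - 4) = 0 at b ∈ {0, 4}.
The Hessian is diagonal: diag(L_aa, L_bb). Second derivatives: L_aa(-3)=-360, L_aa(-1)=216, L_aa(2)=-540; L_bb(0)=12, L_bb(4)=-12.
Local maxima occur where both diagonal entries negative: (-3, 4), (2, 4). Count: 2.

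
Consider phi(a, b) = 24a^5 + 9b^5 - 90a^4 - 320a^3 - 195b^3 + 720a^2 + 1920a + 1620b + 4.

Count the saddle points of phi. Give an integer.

8

phi separates as a function of a plus a function of b, so ∇phi=0 decouples.
∂phi/∂a = 120(a - 4)(a - 2)(a + 1)(a + 2) = 0 at a ∈ {-2, -1, 2, 4}; ∂phi/∂b = 45(b - 3)(b - 2)(b + 2)(b + 3) = 0 at b ∈ {-3, -2, 2, 3}.
The Hessian is diagonal: diag(phi_aa, phi_bb). Second derivatives: phi_aa(-2)=-2880, phi_aa(-1)=1800, phi_aa(2)=-2880, phi_aa(4)=7200; phi_bb(-3)=-1350, phi_bb(-2)=900, phi_bb(2)=-900, phi_bb(3)=1350.
Saddle points occur where the two diagonal entries have opposite signs: (-2, -2), (-2, 3), (-1, -3), (-1, 2), (2, -2), (2, 3), (4, -3), (4, 2). Count: 8.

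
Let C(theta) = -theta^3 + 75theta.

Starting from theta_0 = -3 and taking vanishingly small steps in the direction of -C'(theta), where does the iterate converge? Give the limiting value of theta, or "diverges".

C'(theta) = -3(theta - 5)(theta + 5), so C'(-3) = 48.
Gradient descent moves in the -C' direction, i.e. theta is decreasing.
The nearest critical point in that direction is theta = -5, where C'' = 30 > 0 (a local minimum). The iterate converges there.

-5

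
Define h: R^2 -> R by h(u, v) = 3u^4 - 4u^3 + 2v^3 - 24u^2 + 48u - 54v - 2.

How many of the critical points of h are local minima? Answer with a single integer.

h separates as a function of u plus a function of v, so ∇h=0 decouples.
∂h/∂u = 12(u - 2)(u - 1)(u + 2) = 0 at u ∈ {-2, 1, 2}; ∂h/∂v = 6(v - 3)(v + 3) = 0 at v ∈ {-3, 3}.
The Hessian is diagonal: diag(h_uu, h_vv). Second derivatives: h_uu(-2)=144, h_uu(1)=-36, h_uu(2)=48; h_vv(-3)=-36, h_vv(3)=36.
Local minima occur where both diagonal entries positive: (-2, 3), (2, 3). Count: 2.

2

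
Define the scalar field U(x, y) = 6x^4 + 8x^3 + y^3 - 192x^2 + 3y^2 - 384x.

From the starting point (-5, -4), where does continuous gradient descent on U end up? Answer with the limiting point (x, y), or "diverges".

U is separable, so gradient descent decouples: x follows -∂U/∂x, y follows -∂U/∂y.
∂U/∂x = 24(x - 4)(x + 1)(x + 4); at x=-5 this is -864, so x increases.
∂U/∂y = 3y(y + 2); at y=-4 this is 24, so y decreases.
The y-coordinate has no critical point in that direction and runs off to infinity.

diverges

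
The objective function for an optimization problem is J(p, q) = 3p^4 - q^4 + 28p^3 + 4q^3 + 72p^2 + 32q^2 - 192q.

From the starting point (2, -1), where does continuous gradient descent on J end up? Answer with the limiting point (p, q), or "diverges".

J is separable, so gradient descent decouples: p follows -∂J/∂p, q follows -∂J/∂q.
∂J/∂p = 12p(p + 3)(p + 4); at p=2 this is 720, so p decreases.
∂J/∂q = -4(q - 4)(q - 3)(q + 4); at q=-1 this is -240, so q increases.
p converges to its nearest critical value 0 (a local min of the p-part); q converges to 3. The iterate converges to (0, 3).

(0, 3)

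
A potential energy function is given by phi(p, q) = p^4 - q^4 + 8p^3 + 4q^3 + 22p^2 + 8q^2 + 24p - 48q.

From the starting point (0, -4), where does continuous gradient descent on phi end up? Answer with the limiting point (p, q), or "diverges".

diverges

phi is separable, so gradient descent decouples: p follows -∂phi/∂p, q follows -∂phi/∂q.
∂phi/∂p = 4(p + 1)(p + 2)(p + 3); at p=0 this is 24, so p decreases.
∂phi/∂q = -4(q - 3)(q - 2)(q + 2); at q=-4 this is 336, so q decreases.
The q-coordinate has no critical point in that direction and runs off to infinity.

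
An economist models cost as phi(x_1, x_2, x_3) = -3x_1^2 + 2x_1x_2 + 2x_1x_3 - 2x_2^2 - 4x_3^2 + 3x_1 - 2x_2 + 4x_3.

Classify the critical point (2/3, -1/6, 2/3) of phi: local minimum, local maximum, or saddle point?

The Hessian is constant: H = [[-6, 2, 2], [2, -4, 0], [2, 0, -8]].
Leading principal minors: Δ₁ = -6, Δ₂ = 20, Δ₃ = -144.
The minors alternate sign starting negative (−, +, −), so H is negative definite: a local maximum.

local maximum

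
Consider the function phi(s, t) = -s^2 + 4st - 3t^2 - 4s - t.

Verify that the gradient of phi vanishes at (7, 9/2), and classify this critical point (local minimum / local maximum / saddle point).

∇phi = (-2s + 4t - 4, 4s - 6t - 1); substituting (7, 9/2) gives ∇phi = (0, 0), so (7, 9/2) is indeed a critical point.
The Hessian of phi is constant: H = [[-2, 4], [4, -6]].
det(H) = (-2)·(-6) − 4² = -4.
Since det(H) < 0, H is indefinite and the critical point is a saddle point.

saddle point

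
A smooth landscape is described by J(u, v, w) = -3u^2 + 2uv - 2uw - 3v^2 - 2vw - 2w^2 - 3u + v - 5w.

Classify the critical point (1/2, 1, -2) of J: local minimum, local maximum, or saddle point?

local maximum

The Hessian is constant: H = [[-6, 2, -2], [2, -6, -2], [-2, -2, -4]].
Leading principal minors: Δ₁ = -6, Δ₂ = 32, Δ₃ = -64.
The minors alternate sign starting negative (−, +, −), so H is negative definite: a local maximum.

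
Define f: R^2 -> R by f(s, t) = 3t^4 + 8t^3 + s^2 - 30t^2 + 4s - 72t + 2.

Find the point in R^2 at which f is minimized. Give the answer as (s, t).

f(s,t) separates as P(s) + Q(t) + 2, so its minimum is min P + min Q + 2.
P'(s) = 2s + 4 vanishes at s ∈ {-2}; Q'(t) = 12(t - 2)(t + 1)(t + 3) vanishes at t ∈ {-3, -1, 2}.
Local minima of P (where P''>0): P(-2)=-4. Local minima of Q: Q(-3)=-27, Q(2)=-152.
So the global minimum of f is P(-2) + Q(2) + 2 = -4 − 152 + 2 = -154, attained at (-2, 2).

(-2, 2)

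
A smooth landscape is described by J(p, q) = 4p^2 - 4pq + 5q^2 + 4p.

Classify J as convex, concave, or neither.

J is quadratic, so its Hessian is the constant matrix H = [[8, -4], [-4, 10]].
det(H) = 64, tr(H) = 18.
det(H) > 0 and tr(H) > 0, so H is positive definite everywhere: convex.

convex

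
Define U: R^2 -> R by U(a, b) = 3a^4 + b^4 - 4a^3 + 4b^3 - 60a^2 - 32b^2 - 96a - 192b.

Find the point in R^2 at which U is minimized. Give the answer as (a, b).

U(a,b) separates as P(a) + Q(b), so its minimum is min P + min Q.
P'(a) = 12(a - 4)(a + 1)(a + 2) vanishes at a ∈ {-2, -1, 4}; Q'(b) = 4(b - 4)(b + 3)(b + 4) vanishes at b ∈ {-4, -3, 4}.
Local minima of P (where P''>0): P(-2)=32, P(4)=-832. Local minima of Q: Q(-4)=256, Q(4)=-768.
So the global minimum of U is P(4) + Q(4) = -832 − 768 = -1600, attained at (4, 4).

(4, 4)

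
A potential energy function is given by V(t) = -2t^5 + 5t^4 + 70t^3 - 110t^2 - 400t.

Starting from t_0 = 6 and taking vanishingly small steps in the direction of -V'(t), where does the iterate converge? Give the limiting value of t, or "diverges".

V'(t) = -10(t - 5)(t - 2)(t + 1)(t + 4), so V'(6) = -2800.
Gradient descent moves in the -V' direction, i.e. t is increasing.
There is no critical point above t=6, and V' keeps the same sign, so the iterate runs off to +∞.

diverges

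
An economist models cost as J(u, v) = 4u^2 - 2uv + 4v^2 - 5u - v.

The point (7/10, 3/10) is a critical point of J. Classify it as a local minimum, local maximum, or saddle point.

The Hessian of J is constant: H = [[8, -2], [-2, 8]].
det(H) = 8·8 − (-2)² = 60.
det(H) > 0 and tr(H) = 16 > 0, so H is positive definite and the point is a local minimum.

local minimum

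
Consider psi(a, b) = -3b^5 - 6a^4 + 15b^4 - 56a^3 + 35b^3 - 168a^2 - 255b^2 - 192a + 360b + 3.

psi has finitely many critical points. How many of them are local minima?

psi separates as a function of a plus a function of b, so ∇psi=0 decouples.
∂psi/∂a = -24(a + 1)(a + 2)(a + 4) = 0 at a ∈ {-4, -2, -1}; ∂psi/∂b = -15(b - 4)(b - 2)(b - 1)(b + 3) = 0 at b ∈ {-3, 1, 2, 4}.
The Hessian is diagonal: diag(psi_aa, psi_bb). Second derivatives: psi_aa(-4)=-144, psi_aa(-2)=48, psi_aa(-1)=-72; psi_bb(-3)=2100, psi_bb(1)=-180, psi_bb(2)=150, psi_bb(4)=-630.
Local minima occur where both diagonal entries positive: (-2, -3), (-2, 2). Count: 2.

2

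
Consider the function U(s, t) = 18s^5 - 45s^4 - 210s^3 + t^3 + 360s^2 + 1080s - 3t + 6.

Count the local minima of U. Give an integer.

U separates as a function of s plus a function of t, so ∇U=0 decouples.
∂U/∂s = 90(s - 3)(s - 2)(s + 1)(s + 2) = 0 at s ∈ {-2, -1, 2, 3}; ∂U/∂t = 3(t - 1)(t + 1) = 0 at t ∈ {-1, 1}.
The Hessian is diagonal: diag(U_ss, U_tt). Second derivatives: U_ss(-2)=-1800, U_ss(-1)=1080, U_ss(2)=-1080, U_ss(3)=1800; U_tt(-1)=-6, U_tt(1)=6.
Local minima occur where both diagonal entries positive: (-1, 1), (3, 1). Count: 2.

2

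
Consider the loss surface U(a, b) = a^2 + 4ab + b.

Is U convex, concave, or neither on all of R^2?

U is quadratic, so its Hessian is the constant matrix H = [[2, 4], [4, 0]].
det(H) = -16, tr(H) = 2.
det(H) < 0, so H is indefinite: neither convex nor concave.

neither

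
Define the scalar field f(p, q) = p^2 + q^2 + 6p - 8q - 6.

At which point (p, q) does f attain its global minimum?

f(p,q) separates as A(p) + B(q) − 6, so its minimum is min A + min B − 6.
A'(p) = 2p + 6 vanishes at p ∈ {-3}; B'(q) = 2q - 8 vanishes at q ∈ {4}.
Local minima of A (where A''>0): A(-3)=-9. Local minima of B: B(4)=-16.
So the global minimum of f is A(-3) + B(4) − 6 = -9 − 16 − 6 = -31, attained at (-3, 4).

(-3, 4)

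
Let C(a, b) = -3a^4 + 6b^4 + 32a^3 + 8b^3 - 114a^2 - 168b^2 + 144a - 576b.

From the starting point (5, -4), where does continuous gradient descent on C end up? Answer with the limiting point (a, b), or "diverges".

C is separable, so gradient descent decouples: a follows -∂C/∂a, b follows -∂C/∂b.
∂C/∂a = -12(a - 4)(a - 3)(a - 1); at a=5 this is -96, so a increases.
∂C/∂b = 24(b - 4)(b + 2)(b + 3); at b=-4 this is -384, so b increases.
The a-coordinate has no critical point in that direction and runs off to infinity.

diverges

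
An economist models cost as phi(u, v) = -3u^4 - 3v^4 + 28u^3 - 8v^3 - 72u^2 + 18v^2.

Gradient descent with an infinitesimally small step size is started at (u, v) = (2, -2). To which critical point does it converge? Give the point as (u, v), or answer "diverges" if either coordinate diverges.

(3, 0)

phi is separable, so gradient descent decouples: u follows -∂phi/∂u, v follows -∂phi/∂v.
∂phi/∂u = -12u(u - 4)(u - 3); at u=2 this is -48, so u increases.
∂phi/∂v = -12v(v - 1)(v + 3); at v=-2 this is -72, so v increases.
u converges to its nearest critical value 3 (a local min of the u-part); v converges to 0. The iterate converges to (3, 0).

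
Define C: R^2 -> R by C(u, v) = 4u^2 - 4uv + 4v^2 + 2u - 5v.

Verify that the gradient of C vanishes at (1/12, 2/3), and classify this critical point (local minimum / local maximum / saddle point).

local minimum

∇C = (8u - 4v + 2, -4u + 8v - 5); substituting (1/12, 2/3) gives ∇C = (0, 0), so (1/12, 2/3) is indeed a critical point.
The Hessian of C is constant: H = [[8, -4], [-4, 8]].
det(H) = 8·8 − (-4)² = 48.
det(H) > 0 and tr(H) = 16 > 0, so H is positive definite and the point is a local minimum.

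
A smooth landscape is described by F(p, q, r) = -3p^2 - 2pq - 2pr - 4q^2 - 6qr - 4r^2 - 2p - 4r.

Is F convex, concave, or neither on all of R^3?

concave

F is quadratic, so its Hessian is the constant matrix H = [[-6, -2, -2], [-2, -8, -6], [-2, -6, -8]].
Leading principal minors: -6, 44, -152.
Signs alternate −, +, − ⇒ H ≺ 0 ⇒ concave.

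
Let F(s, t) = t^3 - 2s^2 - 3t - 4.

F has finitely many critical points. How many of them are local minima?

0

F separates as a function of s plus a function of t, so ∇F=0 decouples.
∂F/∂s = -4s = 0 at s ∈ {0}; ∂F/∂t = 3(t - 1)(t + 1) = 0 at t ∈ {-1, 1}.
The Hessian is diagonal: diag(F_ss, F_tt). Second derivatives: F_ss(0)=-4; F_tt(-1)=-6, F_tt(1)=6.
Local minima occur where both diagonal entries positive: none. Count: 0.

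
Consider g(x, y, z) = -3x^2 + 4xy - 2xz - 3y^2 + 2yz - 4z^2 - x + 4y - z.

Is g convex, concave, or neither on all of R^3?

g is quadratic, so its Hessian is the constant matrix H = [[-6, 4, -2], [4, -6, 2], [-2, 2, -8]].
Leading principal minors: -6, 20, -144.
Signs alternate −, +, − ⇒ H ≺ 0 ⇒ concave.

concave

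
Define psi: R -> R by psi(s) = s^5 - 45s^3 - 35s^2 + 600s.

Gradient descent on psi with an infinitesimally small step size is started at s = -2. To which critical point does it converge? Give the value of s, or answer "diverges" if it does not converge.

-3

psi'(s) = 5(s - 5)(s - 2)(s + 3)(s + 4), so psi'(-2) = 280.
Gradient descent moves in the -psi' direction, i.e. s is decreasing.
The nearest critical point in that direction is s = -3, where psi'' = 200 > 0 (a local minimum). The iterate converges there.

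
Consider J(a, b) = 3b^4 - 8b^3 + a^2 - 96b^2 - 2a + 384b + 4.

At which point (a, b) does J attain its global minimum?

(1, -4)

J(a,b) separates as P(a) + Q(b) + 4, so its minimum is min P + min Q + 4.
P'(a) = 2a - 2 vanishes at a ∈ {1}; Q'(b) = 12(b - 4)(b - 2)(b + 4) vanishes at b ∈ {-4, 2, 4}.
Local minima of P (where P''>0): P(1)=-1. Local minima of Q: Q(-4)=-1792, Q(4)=256.
So the global minimum of J is P(1) + Q(-4) + 4 = -1 − 1792 + 4 = -1789, attained at (1, -4).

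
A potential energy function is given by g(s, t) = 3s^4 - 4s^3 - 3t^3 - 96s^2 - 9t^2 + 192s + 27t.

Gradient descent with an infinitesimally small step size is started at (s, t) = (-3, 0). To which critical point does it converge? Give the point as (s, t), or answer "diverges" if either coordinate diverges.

g is separable, so gradient descent decouples: s follows -∂g/∂s, t follows -∂g/∂t.
∂g/∂s = 12(s - 4)(s - 1)(s + 4); at s=-3 this is 336, so s decreases.
∂g/∂t = -9(t - 1)(t + 3); at t=0 this is 27, so t decreases.
s converges to its nearest critical value -4 (a local min of the s-part); t converges to -3. The iterate converges to (-4, -3).

(-4, -3)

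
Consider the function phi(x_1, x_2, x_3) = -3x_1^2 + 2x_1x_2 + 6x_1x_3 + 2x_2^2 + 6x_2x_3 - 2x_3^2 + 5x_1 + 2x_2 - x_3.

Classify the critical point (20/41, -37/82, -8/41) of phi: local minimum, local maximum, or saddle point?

saddle point

The Hessian is constant: H = [[-6, 2, 6], [2, 4, 6], [6, 6, -4]].
Leading principal minors: Δ₁ = -6, Δ₂ = -28, Δ₃ = 328.
The minors fit neither the all-positive nor the alternating-sign pattern, so H is indefinite: a saddle point.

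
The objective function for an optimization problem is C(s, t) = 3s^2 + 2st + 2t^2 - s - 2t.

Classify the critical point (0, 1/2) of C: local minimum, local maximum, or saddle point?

local minimum

The Hessian of C is constant: H = [[6, 2], [2, 4]].
det(H) = 6·4 − 2² = 20.
det(H) > 0 and tr(H) = 10 > 0, so H is positive definite and the point is a local minimum.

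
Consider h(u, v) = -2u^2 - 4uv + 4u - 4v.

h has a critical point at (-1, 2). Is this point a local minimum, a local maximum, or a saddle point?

saddle point

The Hessian of h is constant: H = [[-4, -4], [-4, 0]].
det(H) = (-4)·0 − (-4)² = -16.
Since det(H) < 0, H is indefinite and the critical point is a saddle point.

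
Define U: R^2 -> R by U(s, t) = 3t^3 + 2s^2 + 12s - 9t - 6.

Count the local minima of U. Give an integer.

U separates as a function of s plus a function of t, so ∇U=0 decouples.
∂U/∂s = 4(s + 3) = 0 at s ∈ {-3}; ∂U/∂t = 9(t - 1)(t + 1) = 0 at t ∈ {-1, 1}.
The Hessian is diagonal: diag(U_ss, U_tt). Second derivatives: U_ss(-3)=4; U_tt(-1)=-18, U_tt(1)=18.
Local minima occur where both diagonal entries positive: (-3, 1). Count: 1.

1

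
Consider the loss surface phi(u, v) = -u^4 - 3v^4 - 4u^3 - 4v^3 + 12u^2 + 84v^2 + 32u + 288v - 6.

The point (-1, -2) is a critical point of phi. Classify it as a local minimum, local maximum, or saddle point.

The mixed partial ∂²phi/∂u∂v is 0, so the Hessian at any point is diag(phi_uu, phi_vv) = diag(12(-u^2 - 2u + 2), 12(-3v^2 - 2v + 14)).
At (-1, -2): H = diag(36, 72).
Both eigenvalues are positive, so H is positive definite: a local minimum.

local minimum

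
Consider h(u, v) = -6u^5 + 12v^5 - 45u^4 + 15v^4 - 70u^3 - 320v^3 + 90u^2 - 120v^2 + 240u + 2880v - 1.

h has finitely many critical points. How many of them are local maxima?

4

h separates as a function of u plus a function of v, so ∇h=0 decouples.
∂h/∂u = -30(u - 1)(u + 1)(u + 2)(u + 4) = 0 at u ∈ {-4, -2, -1, 1}; ∂h/∂v = 60(v - 3)(v - 2)(v + 2)(v + 4) = 0 at v ∈ {-4, -2, 2, 3}.
The Hessian is diagonal: diag(h_uu, h_vv). Second derivatives: h_uu(-4)=900, h_uu(-2)=-180, h_uu(-1)=180, h_uu(1)=-900; h_vv(-4)=-5040, h_vv(-2)=2400, h_vv(2)=-1440, h_vv(3)=2100.
Local maxima occur where both diagonal entries negative: (-2, -4), (-2, 2), (1, -4), (1, 2). Count: 4.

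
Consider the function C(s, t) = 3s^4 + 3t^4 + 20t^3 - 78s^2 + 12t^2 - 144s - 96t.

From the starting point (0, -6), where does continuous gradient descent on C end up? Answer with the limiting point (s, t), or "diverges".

C is separable, so gradient descent decouples: s follows -∂C/∂s, t follows -∂C/∂t.
∂C/∂s = 12(s - 4)(s + 1)(s + 3); at s=0 this is -144, so s increases.
∂C/∂t = 12(t - 1)(t + 2)(t + 4); at t=-6 this is -672, so t increases.
s converges to its nearest critical value 4 (a local min of the s-part); t converges to -4. The iterate converges to (4, -4).

(4, -4)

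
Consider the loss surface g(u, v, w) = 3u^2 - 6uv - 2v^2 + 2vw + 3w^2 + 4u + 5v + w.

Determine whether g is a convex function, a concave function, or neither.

neither

g is quadratic, so its Hessian is the constant matrix H = [[6, -6, 0], [-6, -4, 2], [0, 2, 6]].
Leading principal minors: 6, -60, -384.
Neither pattern holds ⇒ H is indefinite ⇒ neither convex nor concave.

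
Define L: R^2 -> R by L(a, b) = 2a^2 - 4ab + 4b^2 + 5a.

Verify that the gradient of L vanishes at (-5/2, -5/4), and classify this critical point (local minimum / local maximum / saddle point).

local minimum

∇L = (4a - 4b + 5, -4a + 8b); substituting (-5/2, -5/4) gives ∇L = (0, 0), so (-5/2, -5/4) is indeed a critical point.
The Hessian of L is constant: H = [[4, -4], [-4, 8]].
det(H) = 4·8 − (-4)² = 16.
det(H) > 0 and tr(H) = 12 > 0, so H is positive definite and the point is a local minimum.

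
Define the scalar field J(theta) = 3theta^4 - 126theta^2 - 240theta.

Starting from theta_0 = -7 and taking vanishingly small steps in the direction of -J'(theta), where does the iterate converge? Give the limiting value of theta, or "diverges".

J'(theta) = 12(theta - 5)(theta + 1)(theta + 4), so J'(-7) = -2592.
Gradient descent moves in the -J' direction, i.e. theta is increasing.
The nearest critical point in that direction is theta = -4, where J'' = 324 > 0 (a local minimum). The iterate converges there.

-4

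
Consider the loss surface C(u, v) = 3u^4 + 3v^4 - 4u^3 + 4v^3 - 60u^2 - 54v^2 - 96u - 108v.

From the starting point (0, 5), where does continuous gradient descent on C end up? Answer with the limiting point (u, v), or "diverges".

(4, 3)

C is separable, so gradient descent decouples: u follows -∂C/∂u, v follows -∂C/∂v.
∂C/∂u = 12(u - 4)(u + 1)(u + 2); at u=0 this is -96, so u increases.
∂C/∂v = 12(v - 3)(v + 1)(v + 3); at v=5 this is 1152, so v decreases.
u converges to its nearest critical value 4 (a local min of the u-part); v converges to 3. The iterate converges to (4, 3).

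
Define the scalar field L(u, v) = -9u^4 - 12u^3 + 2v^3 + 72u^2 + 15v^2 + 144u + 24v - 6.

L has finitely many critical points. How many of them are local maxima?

L separates as a function of u plus a function of v, so ∇L=0 decouples.
∂L/∂u = -36(u - 2)(u + 1)(u + 2) = 0 at u ∈ {-2, -1, 2}; ∂L/∂v = 6(v + 1)(v + 4) = 0 at v ∈ {-4, -1}.
The Hessian is diagonal: diag(L_uu, L_vv). Second derivatives: L_uu(-2)=-144, L_uu(-1)=108, L_uu(2)=-432; L_vv(-4)=-18, L_vv(-1)=18.
Local maxima occur where both diagonal entries negative: (-2, -4), (2, -4). Count: 2.

2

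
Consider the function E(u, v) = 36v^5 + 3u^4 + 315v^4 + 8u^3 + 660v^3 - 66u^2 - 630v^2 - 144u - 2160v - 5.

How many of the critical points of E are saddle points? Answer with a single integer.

E separates as a function of u plus a function of v, so ∇E=0 decouples.
∂E/∂u = 12(u - 3)(u + 1)(u + 4) = 0 at u ∈ {-4, -1, 3}; ∂E/∂v = 180(v - 1)(v + 1)(v + 3)(v + 4) = 0 at v ∈ {-4, -3, -1, 1}.
The Hessian is diagonal: diag(E_uu, E_vv). Second derivatives: E_uu(-4)=252, E_uu(-1)=-144, E_uu(3)=336; E_vv(-4)=-2700, E_vv(-3)=1440, E_vv(-1)=-2160, E_vv(1)=7200.
Saddle points occur where the two diagonal entries have opposite signs: (-4, -4), (-4, -1), (-1, -3), (-1, 1), (3, -4), (3, -1). Count: 6.

6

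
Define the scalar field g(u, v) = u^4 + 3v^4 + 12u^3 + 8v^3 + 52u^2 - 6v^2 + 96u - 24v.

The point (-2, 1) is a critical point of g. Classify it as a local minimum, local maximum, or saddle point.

local minimum

The mixed partial ∂²g/∂u∂v is 0, so the Hessian at any point is diag(g_uu, g_vv) = diag(4(3u^2 + 18u + 26), 12(3v^2 + 4v - 1)).
At (-2, 1): H = diag(8, 72).
Both eigenvalues are positive, so H is positive definite: a local minimum.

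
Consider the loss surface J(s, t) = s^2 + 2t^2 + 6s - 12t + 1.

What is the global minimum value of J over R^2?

-26

J(s,t) separates as P(s) + Q(t) + 1, so its minimum is min P + min Q + 1.
P'(s) = 2s + 6 vanishes at s ∈ {-3}; Q'(t) = 4(t - 3) vanishes at t ∈ {3}.
Local minima of P (where P''>0): P(-3)=-9. Local minima of Q: Q(3)=-18.
So the global minimum of J is P(-3) + Q(3) + 1 = -9 − 18 + 1 = -26, attained at (-3, 3).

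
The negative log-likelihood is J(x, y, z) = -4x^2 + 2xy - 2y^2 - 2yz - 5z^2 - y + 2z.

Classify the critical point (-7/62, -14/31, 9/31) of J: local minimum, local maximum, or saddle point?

The Hessian is constant: H = [[-8, 2, 0], [2, -4, -2], [0, -2, -10]].
Leading principal minors: Δ₁ = -8, Δ₂ = 28, Δ₃ = -248.
The minors alternate sign starting negative (−, +, −), so H is negative definite: a local maximum.

local maximum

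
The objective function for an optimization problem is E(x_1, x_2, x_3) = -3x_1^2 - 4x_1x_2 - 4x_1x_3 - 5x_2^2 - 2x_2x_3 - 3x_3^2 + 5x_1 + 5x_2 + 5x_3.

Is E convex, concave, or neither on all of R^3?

concave

E is quadratic, so its Hessian is the constant matrix H = [[-6, -4, -4], [-4, -10, -2], [-4, -2, -6]].
Leading principal minors: -6, 44, -144.
Signs alternate −, +, − ⇒ H ≺ 0 ⇒ concave.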